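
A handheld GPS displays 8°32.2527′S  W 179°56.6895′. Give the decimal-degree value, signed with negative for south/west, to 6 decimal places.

-8.537545, -179.944825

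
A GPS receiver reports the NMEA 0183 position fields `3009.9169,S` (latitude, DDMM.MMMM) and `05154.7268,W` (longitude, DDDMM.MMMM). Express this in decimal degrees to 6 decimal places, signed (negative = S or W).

φ: split at 2 digits → 30° and 9.9169′; 30 + 9.9169/60 = 30.1652817
hemisphere S, so the sign is −
λ: split at 3 digits → 051° and 54.7268′; 51 + 54.7268/60 = 51.9121133
W ⇒ negate

-30.165282, -51.912113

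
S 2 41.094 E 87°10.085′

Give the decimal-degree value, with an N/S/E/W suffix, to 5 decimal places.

Lat: 41.094′ = 0.684900°; total 2.684900
Longitude: 10.085′ = 0.168083°; total 87.168083

2.68490° S, 87.16808° E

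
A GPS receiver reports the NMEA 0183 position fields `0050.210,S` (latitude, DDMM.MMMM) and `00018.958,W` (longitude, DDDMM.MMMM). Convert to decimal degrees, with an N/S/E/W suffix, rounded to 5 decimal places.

φ: split at 2 digits → 00° and 50.21′; 0 + 50.21/60 = 0.836833
Lon: degrees = first 3 digits = 0, minutes = 18.958; 0 + 18.958/60 = 0.315967

0.83683° S, 0.31597° W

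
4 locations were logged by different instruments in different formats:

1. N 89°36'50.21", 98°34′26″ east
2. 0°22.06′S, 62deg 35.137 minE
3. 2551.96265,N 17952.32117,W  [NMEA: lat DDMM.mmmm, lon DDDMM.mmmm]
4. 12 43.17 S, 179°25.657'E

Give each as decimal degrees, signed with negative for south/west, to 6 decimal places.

Point 1:
  Lat: 89 + 36/60 + 50.21/3600 = 89.6139472
  N → positive
  λ: 98° + 34/60 + 26/3600 = 98 + 0.566667 + 0.007222 = 98.5738889
  E ⇒ keep positive
Point 2:
  Lat: 0 + 22.06/60 = 0.3676667
  hemisphere S, so the sign is −
  Longitude: 62 + 35.137/60 = 62.5856167
  E → positive
Point 3:
  φ: degrees = first 2 digits = 25, minutes = 51.96265; 25 + 51.96265/60 = 25.8660442
  N ⇒ keep positive
  λ: split at 3 digits → 179° and 52.32117′; 179 + 52.32117/60 = 179.8720195
  W ⇒ negate
Point 4:
  φ: 12 + 43.17/60 = 12.7195000
  S → negative
  Longitude: 25.657′ = 0.427617°; total 179.4276167
  E → positive

1. 89.613947, 98.573889
2. -0.367667, 62.585617
3. 25.866044, -179.872020
4. -12.719500, 179.427617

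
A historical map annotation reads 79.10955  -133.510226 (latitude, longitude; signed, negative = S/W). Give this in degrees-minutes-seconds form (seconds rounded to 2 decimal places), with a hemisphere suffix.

79°06′34.38″ N, 133°30′36.81″ W

Lat: 0.109550° → 6.57300′; 0.57300 × 60 = 34.3800″
Longitude is negative → W; |value| = 133.510226
λ: 0.510226° → 30.61356′; 0.61356 × 60 = 36.8136″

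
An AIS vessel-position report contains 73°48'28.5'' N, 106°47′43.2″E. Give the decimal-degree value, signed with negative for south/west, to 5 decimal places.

φ: 48′ + 28.5″ = 48.47500′; 73 + 48.47500/60 = 73.807917
N ⇒ keep positive
λ: 106° + 47/60 + 43.2/3600 = 106 + 0.783333 + 0.012000 = 106.795333
E → positive

73.80792, 106.79533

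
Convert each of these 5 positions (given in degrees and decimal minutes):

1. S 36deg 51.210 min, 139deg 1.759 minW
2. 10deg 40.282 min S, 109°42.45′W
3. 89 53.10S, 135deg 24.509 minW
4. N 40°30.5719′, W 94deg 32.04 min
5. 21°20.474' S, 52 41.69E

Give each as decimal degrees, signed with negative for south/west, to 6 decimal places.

Point 1:
  φ: 36 + 51.21/60 = 36.8535000
  S ⇒ negate
  Longitude: 1.759′ = 0.029317°; total 139.0293167
  W → negative
Point 2:
  φ: 10 + 40.282/60 = 10.6713667
  S → negative
  Longitude: 109 + 42.45/60 = 109.7075000
  W → negative
Point 3:
  φ: 89 + 53.1/60 = 89.8850000
  hemisphere S, so the sign is −
  Longitude: 24.509′ = 0.408483°; total 135.4084833
  W → negative
Point 4:
  φ: 40 + 30.5719/60 = 40.5095317
  N ⇒ keep positive
  Lon: 94 + 32.04/60 = 94.5340000
  hemisphere W, so the sign is −
Point 5:
  φ: 21 + 20.474/60 = 21.3412333
  S ⇒ negate
  λ: 52 + 41.69/60 = 52.6948333
  E ⇒ keep positive

1. -36.853500, -139.029317
2. -10.671367, -109.707500
3. -89.885000, -135.408483
4. 40.509532, -94.534000
5. -21.341233, 52.694833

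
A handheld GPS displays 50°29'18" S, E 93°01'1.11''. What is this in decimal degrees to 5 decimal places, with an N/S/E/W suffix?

50.48833° S, 93.01698° E

Lat: 50° + 29/60 + 18/3600 = 50 + 0.483333 + 0.005000 = 50.488333
Lon: 1′ + 1.11″ = 1.01850′; 93 + 1.01850/60 = 93.016975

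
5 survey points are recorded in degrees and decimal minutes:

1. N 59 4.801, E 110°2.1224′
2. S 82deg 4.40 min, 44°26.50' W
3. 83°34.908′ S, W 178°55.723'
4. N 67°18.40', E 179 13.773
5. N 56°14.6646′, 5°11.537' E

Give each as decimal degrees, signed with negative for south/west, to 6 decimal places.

Point 1:
  φ: 59 + 4.801/60 = 59.0800167
  N ⇒ keep positive
  Longitude: 2.1224′ = 0.035373°; total 110.0353733
  E ⇒ keep positive
Point 2:
  φ: 4.4′ = 0.073333°; total 82.0733333
  hemisphere S, so the sign is −
  Lon: 26.5′ = 0.441667°; total 44.4416667
  W → negative
Point 3:
  Lat: 83 + 34.908/60 = 83.5818000
  S → negative
  λ: 178 + 55.723/60 = 178.9287167
  W → negative
Point 4:
  Latitude: 18.4′ = 0.306667°; total 67.3066667
  N → positive
  λ: 179 + 13.773/60 = 179.2295500
  E → positive
Point 5:
  Lat: 14.6646′ = 0.244410°; total 56.2444100
  N ⇒ keep positive
  λ: 5 + 11.537/60 = 5.1922833
  E ⇒ keep positive

1. 59.080017, 110.035373
2. -82.073333, -44.441667
3. -83.581800, -178.928717
4. 67.306667, 179.229550
5. 56.244410, 5.192283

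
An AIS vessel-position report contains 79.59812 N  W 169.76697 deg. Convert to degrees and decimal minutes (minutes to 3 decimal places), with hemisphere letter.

79° 35.887′ N, 169° 46.018′ W

Lat: minutes = (79.598120 − 79) × 60 = 35.88720
Longitude: fractional part 0.766970 → 46.01820 minutes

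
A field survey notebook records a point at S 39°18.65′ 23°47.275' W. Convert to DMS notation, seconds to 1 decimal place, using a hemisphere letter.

39°18′39.0″ S, 23°47′16.5″ W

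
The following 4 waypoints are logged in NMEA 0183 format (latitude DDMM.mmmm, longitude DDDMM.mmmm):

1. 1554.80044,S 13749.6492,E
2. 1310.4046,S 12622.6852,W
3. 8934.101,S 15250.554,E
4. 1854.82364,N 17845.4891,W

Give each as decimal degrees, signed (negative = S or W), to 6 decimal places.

Point 1:
  φ: split at 2 digits → 15° and 54.80044′; 15 + 54.80044/60 = 15.9133407
  S → negative
  Lon: split at 3 digits → 137° and 49.6492′; 137 + 49.6492/60 = 137.8274867
  E ⇒ keep positive
Point 2:
  φ: degrees = first 2 digits = 13, minutes = 10.4046; 13 + 10.4046/60 = 13.1734100
  S → negative
  Longitude: split at 3 digits → 126° and 22.6852′; 126 + 22.6852/60 = 126.3780867
  W ⇒ negate
Point 3:
  Latitude: split at 2 digits → 89° and 34.101′; 89 + 34.101/60 = 89.5683500
  S ⇒ negate
  Lon: degrees = first 3 digits = 152, minutes = 50.554; 152 + 50.554/60 = 152.8425667
  E → positive
Point 4:
  Lat: split at 2 digits → 18° and 54.82364′; 18 + 54.82364/60 = 18.9137273
  N → positive
  Longitude: split at 3 digits → 178° and 45.4891′; 178 + 45.4891/60 = 178.7581517
  hemisphere W, so the sign is −

1. -15.913341, 137.827487
2. -13.173410, -126.378087
3. -89.568350, 152.842567
4. 18.913727, -178.758152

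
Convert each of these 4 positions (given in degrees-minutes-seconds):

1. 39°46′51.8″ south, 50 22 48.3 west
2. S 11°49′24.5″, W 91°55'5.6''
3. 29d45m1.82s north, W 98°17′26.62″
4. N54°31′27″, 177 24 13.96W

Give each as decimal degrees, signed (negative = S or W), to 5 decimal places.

1. -39.78106, -50.38008
2. -11.82347, -91.91822
3. 29.75051, -98.29073
4. 54.52417, -177.40388

Point 1:
  Lat: 46′ + 51.8″ = 46.86333′; 39 + 46.86333/60 = 39.781056
  S ⇒ negate
  λ: 50 + 22/60 + 48.3/3600 = 50.380083
  hemisphere W, so the sign is −
Point 2:
  φ: 11 + 49/60 + 24.5/3600 = 11.823472
  S ⇒ negate
  Longitude: 91 + 55/60 + 5.6/3600 = 91.918222
  W ⇒ negate
Point 3:
  Lat: 45′ + 1.82″ = 45.03033′; 29 + 45.03033/60 = 29.750506
  N → positive
  Lon: 98 + 17/60 + 26.62/3600 = 98.290728
  hemisphere W, so the sign is −
Point 4:
  φ: 54° + 31/60 + 27/3600 = 54 + 0.516667 + 0.007500 = 54.524167
  N → positive
  Longitude: 24′ + 13.96″ = 24.23267′; 177 + 24.23267/60 = 177.403878
  hemisphere W, so the sign is −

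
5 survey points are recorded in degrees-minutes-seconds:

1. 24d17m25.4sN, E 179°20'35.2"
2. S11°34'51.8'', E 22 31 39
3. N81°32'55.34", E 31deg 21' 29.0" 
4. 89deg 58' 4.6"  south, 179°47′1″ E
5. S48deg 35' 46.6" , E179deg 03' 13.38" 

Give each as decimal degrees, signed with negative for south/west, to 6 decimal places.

Point 1:
  Latitude: 24° + 17/60 + 25.4/3600 = 24 + 0.283333 + 0.007056 = 24.2903889
  N → positive
  Lon: 179 + 20/60 + 35.2/3600 = 179.3431111
  E ⇒ keep positive
Point 2:
  Latitude: 11 + 34/60 + 51.8/3600 = 11.5810556
  hemisphere S, so the sign is −
  Longitude: 22 + 31/60 + 39/3600 = 22.5275000
  E ⇒ keep positive
Point 3:
  φ: 81 + 32/60 + 55.34/3600 = 81.5487056
  N → positive
  Longitude: 21′ + 29″ = 21.48333′; 31 + 21.48333/60 = 31.3580556
  E → positive
Point 4:
  Latitude: 58′ + 4.6″ = 58.07667′; 89 + 58.07667/60 = 89.9679444
  S → negative
  Lon: 47′ + 1″ = 47.01667′; 179 + 47.01667/60 = 179.7836111
  E → positive
Point 5:
  Lat: 35′ + 46.6″ = 35.77667′; 48 + 35.77667/60 = 48.5962778
  hemisphere S, so the sign is −
  λ: 179 + 3/60 + 13.38/3600 = 179.0537167
  E ⇒ keep positive

1. 24.290389, 179.343111
2. -11.581056, 22.527500
3. 81.548706, 31.358056
4. -89.967944, 179.783611
5. -48.596278, 179.053717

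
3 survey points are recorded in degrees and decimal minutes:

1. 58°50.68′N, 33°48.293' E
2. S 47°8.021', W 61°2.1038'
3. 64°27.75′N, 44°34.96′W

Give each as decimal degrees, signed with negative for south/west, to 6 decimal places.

1. 58.844667, 33.804883
2. -47.133683, -61.035063
3. 64.462500, -44.582667

Point 1:
  φ: 58 + 50.68/60 = 58.8446667
  N → positive
  Lon: 48.293′ = 0.804883°; total 33.8048833
  E ⇒ keep positive
Point 2:
  Latitude: 8.021′ = 0.133683°; total 47.1336833
  S ⇒ negate
  Lon: 2.1038′ = 0.035063°; total 61.0350633
  W ⇒ negate
Point 3:
  Latitude: 27.75′ = 0.462500°; total 64.4625000
  N → positive
  Lon: 34.96′ = 0.582667°; total 44.5826667
  W → negative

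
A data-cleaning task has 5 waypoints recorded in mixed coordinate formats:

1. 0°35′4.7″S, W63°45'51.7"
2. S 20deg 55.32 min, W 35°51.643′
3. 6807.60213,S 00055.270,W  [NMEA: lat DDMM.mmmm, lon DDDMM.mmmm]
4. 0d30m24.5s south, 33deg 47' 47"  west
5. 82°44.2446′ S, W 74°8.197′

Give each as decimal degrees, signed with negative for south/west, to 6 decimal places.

Point 1:
  Latitude: 35′ + 4.7″ = 35.07833′; 0 + 35.07833/60 = 0.5846389
  hemisphere S, so the sign is −
  Longitude: 63° + 45/60 + 51.7/3600 = 63 + 0.750000 + 0.014361 = 63.7643611
  W → negative
Point 2:
  Lat: 20 + 55.32/60 = 20.9220000
  S → negative
  λ: 35 + 51.643/60 = 35.8607167
  W ⇒ negate
Point 3:
  Latitude: degrees = first 2 digits = 68, minutes = 7.60213; 68 + 7.60213/60 = 68.1267022
  S ⇒ negate
  λ: split at 3 digits → 000° and 55.27′; 0 + 55.27/60 = 0.9211667
  W → negative
Point 4:
  Latitude: 0° + 30/60 + 24.5/3600 = 0 + 0.500000 + 0.006806 = 0.5068056
  S → negative
  Lon: 47′ + 47″ = 47.78333′; 33 + 47.78333/60 = 33.7963889
  W → negative
Point 5:
  Lat: 44.2446′ = 0.737410°; total 82.7374100
  S → negative
  λ: 8.197′ = 0.136617°; total 74.1366167
  hemisphere W, so the sign is −

1. -0.584639, -63.764361
2. -20.922000, -35.860717
3. -68.126702, -0.921167
4. -0.506806, -33.796389
5. -82.737410, -74.136617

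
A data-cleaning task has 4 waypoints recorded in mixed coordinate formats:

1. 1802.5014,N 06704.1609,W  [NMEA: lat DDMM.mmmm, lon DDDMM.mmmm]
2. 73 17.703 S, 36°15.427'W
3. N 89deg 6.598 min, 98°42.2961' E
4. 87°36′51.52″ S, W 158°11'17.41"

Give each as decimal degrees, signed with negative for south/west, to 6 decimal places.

1. 18.041690, -67.069348
2. -73.295050, -36.257117
3. 89.109967, 98.704935
4. -87.614311, -158.188169

Point 1:
  φ: degrees = first 2 digits = 18, minutes = 2.5014; 18 + 2.5014/60 = 18.0416900
  N → positive
  λ: degrees = first 3 digits = 67, minutes = 4.1609; 67 + 4.1609/60 = 67.0693483
  W ⇒ negate
Point 2:
  Lat: 17.703′ = 0.295050°; total 73.2950500
  S → negative
  λ: 15.427′ = 0.257117°; total 36.2571167
  hemisphere W, so the sign is −
Point 3:
  φ: 89 + 6.598/60 = 89.1099667
  N ⇒ keep positive
  λ: 98 + 42.2961/60 = 98.7049350
  E ⇒ keep positive
Point 4:
  Lat: 87° + 36/60 + 51.52/3600 = 87 + 0.600000 + 0.014311 = 87.6143111
  S → negative
  λ: 11′ + 17.41″ = 11.29017′; 158 + 11.29017/60 = 158.1881694
  W ⇒ negate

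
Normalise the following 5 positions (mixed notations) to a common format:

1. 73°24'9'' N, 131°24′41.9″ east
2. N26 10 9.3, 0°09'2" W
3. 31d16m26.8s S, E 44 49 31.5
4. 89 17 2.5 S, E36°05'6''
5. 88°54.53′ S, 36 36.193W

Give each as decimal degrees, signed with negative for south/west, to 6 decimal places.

1. 73.402500, 131.411639
2. 26.169250, -0.150556
3. -31.274111, 44.825417
4. -89.284028, 36.085000
5. -88.908833, -36.603217

Point 1:
  Latitude: 73° + 24/60 + 9/3600 = 73 + 0.400000 + 0.002500 = 73.4025000
  N → positive
  Longitude: 131° + 24/60 + 41.9/3600 = 131 + 0.400000 + 0.011639 = 131.4116389
  E → positive
Point 2:
  Latitude: 10′ + 9.3″ = 10.15500′; 26 + 10.15500/60 = 26.1692500
  N → positive
  Lon: 0° + 9/60 + 2/3600 = 0 + 0.150000 + 0.000556 = 0.1505556
  hemisphere W, so the sign is −
Point 3:
  Lat: 31 + 16/60 + 26.8/3600 = 31.2741111
  S ⇒ negate
  λ: 44° + 49/60 + 31.5/3600 = 44 + 0.816667 + 0.008750 = 44.8254167
  E ⇒ keep positive
Point 4:
  φ: 89 + 17/60 + 2.5/3600 = 89.2840278
  hemisphere S, so the sign is −
  Lon: 36° + 5/60 + 6/3600 = 36 + 0.083333 + 0.001667 = 36.0850000
  E → positive
Point 5:
  Latitude: 88 + 54.53/60 = 88.9088333
  S → negative
  Longitude: 36 + 36.193/60 = 36.6032167
  W ⇒ negate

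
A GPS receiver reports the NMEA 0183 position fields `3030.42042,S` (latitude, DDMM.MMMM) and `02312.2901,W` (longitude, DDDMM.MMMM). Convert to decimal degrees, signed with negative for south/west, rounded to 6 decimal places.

Latitude: split at 2 digits → 30° and 30.42042′; 30 + 30.42042/60 = 30.5070070
S → negative
Longitude: degrees = first 3 digits = 23, minutes = 12.2901; 23 + 12.2901/60 = 23.2048350
W → negative

-30.507007, -23.204835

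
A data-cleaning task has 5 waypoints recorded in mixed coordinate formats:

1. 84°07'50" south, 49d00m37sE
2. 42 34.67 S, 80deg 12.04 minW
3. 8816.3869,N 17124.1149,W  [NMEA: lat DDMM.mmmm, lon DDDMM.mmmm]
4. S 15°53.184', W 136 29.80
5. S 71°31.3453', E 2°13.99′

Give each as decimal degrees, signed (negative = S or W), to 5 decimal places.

1. -84.13056, 49.01028
2. -42.57783, -80.20067
3. 88.27312, -171.40192
4. -15.88640, -136.49667
5. -71.52242, 2.23317

Point 1:
  Latitude: 84 + 7/60 + 50/3600 = 84.130556
  S → negative
  λ: 49 + 0/60 + 37/3600 = 49.010278
  E ⇒ keep positive
Point 2:
  Latitude: 34.67′ = 0.577833°; total 42.577833
  S ⇒ negate
  Longitude: 80 + 12.04/60 = 80.200667
  hemisphere W, so the sign is −
Point 3:
  Latitude: degrees = first 2 digits = 88, minutes = 16.3869; 88 + 16.3869/60 = 88.273115
  N ⇒ keep positive
  λ: degrees = first 3 digits = 171, minutes = 24.1149; 171 + 24.1149/60 = 171.401915
  W → negative
Point 4:
  Lat: 15 + 53.184/60 = 15.886400
  hemisphere S, so the sign is −
  Lon: 136 + 29.8/60 = 136.496667
  W → negative
Point 5:
  φ: 31.3453′ = 0.522422°; total 71.522422
  hemisphere S, so the sign is −
  λ: 13.99′ = 0.233167°; total 2.233167
  E → positive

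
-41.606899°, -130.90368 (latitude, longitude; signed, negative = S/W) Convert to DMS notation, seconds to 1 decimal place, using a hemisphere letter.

Latitude is negative → S; |value| = 41.606899
Latitude: 0.606899° → 36.41394′; 0.41394 × 60 = 24.836″
Longitude is negative → W; |value| = 130.903680
Longitude: 0.903680° → 54.22080′; 0.22080 × 60 = 13.248″

41°36′24.8″ S, 130°54′13.2″ W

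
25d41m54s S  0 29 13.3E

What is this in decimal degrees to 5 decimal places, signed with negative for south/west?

-25.69833, 0.48703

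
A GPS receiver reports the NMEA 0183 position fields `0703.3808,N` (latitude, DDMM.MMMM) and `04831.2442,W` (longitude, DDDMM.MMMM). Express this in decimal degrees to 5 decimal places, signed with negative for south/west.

7.05635, -48.52074

Lat: degrees = first 2 digits = 7, minutes = 3.3808; 7 + 3.3808/60 = 7.056347
N ⇒ keep positive
Lon: split at 3 digits → 048° and 31.2442′; 48 + 31.2442/60 = 48.520737
W ⇒ negate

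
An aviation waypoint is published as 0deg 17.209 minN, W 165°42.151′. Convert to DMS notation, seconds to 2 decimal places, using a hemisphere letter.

φ: 17.20900′ → 17′ and 0.20900 × 60 = 12.5400″
Lon: 42.15100′ → 42′ and 0.15100 × 60 = 9.0600″

0°17′12.54″ N, 165°42′9.06″ W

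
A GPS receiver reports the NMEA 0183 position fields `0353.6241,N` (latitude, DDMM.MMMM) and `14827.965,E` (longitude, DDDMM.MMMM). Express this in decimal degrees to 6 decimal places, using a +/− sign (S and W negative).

3.893735, 148.466083

Lat: split at 2 digits → 03° and 53.6241′; 3 + 53.6241/60 = 3.8937350
N ⇒ keep positive
λ: degrees = first 3 digits = 148, minutes = 27.965; 148 + 27.965/60 = 148.4660833
E → positive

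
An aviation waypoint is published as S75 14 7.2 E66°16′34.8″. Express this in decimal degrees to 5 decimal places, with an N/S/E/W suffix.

75.23533° S, 66.27633° E

Lat: 14′ + 7.2″ = 14.12000′; 75 + 14.12000/60 = 75.235333
λ: 66 + 16/60 + 34.8/3600 = 66.276333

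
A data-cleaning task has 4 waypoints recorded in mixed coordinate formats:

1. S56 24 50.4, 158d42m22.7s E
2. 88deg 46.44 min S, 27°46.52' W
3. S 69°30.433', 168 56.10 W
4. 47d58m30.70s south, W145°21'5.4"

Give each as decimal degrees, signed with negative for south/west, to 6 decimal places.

1. -56.414000, 158.706306
2. -88.774000, -27.775333
3. -69.507217, -168.935000
4. -47.975194, -145.351500

Point 1:
  Latitude: 24′ + 50.4″ = 24.84000′; 56 + 24.84000/60 = 56.4140000
  S → negative
  λ: 158° + 42/60 + 22.7/3600 = 158 + 0.700000 + 0.006306 = 158.7063056
  E → positive
Point 2:
  Latitude: 88 + 46.44/60 = 88.7740000
  S ⇒ negate
  Longitude: 27 + 46.52/60 = 27.7753333
  hemisphere W, so the sign is −
Point 3:
  Lat: 69 + 30.433/60 = 69.5072167
  hemisphere S, so the sign is −
  Lon: 56.1′ = 0.935000°; total 168.9350000
  W → negative
Point 4:
  φ: 58′ + 30.7″ = 58.51167′; 47 + 58.51167/60 = 47.9751944
  hemisphere S, so the sign is −
  Longitude: 145 + 21/60 + 5.4/3600 = 145.3515000
  hemisphere W, so the sign is −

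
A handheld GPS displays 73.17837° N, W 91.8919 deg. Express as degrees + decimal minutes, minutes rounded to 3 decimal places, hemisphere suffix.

Lat: 73° + 0.178370 × 60 = 73° 10.70220′
Longitude: 91° + 0.891900 × 60 = 91° 53.51400′

73° 10.702′ N, 91° 53.514′ W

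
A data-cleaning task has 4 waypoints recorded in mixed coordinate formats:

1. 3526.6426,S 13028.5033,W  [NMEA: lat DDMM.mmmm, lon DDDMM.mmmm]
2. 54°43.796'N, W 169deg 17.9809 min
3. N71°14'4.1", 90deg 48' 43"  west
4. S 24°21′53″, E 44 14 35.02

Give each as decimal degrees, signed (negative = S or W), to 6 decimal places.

Point 1:
  φ: split at 2 digits → 35° and 26.6426′; 35 + 26.6426/60 = 35.4440433
  S → negative
  Longitude: split at 3 digits → 130° and 28.5033′; 130 + 28.5033/60 = 130.4750550
  W → negative
Point 2:
  Lat: 43.796′ = 0.729933°; total 54.7299333
  N ⇒ keep positive
  Longitude: 169 + 17.9809/60 = 169.2996817
  hemisphere W, so the sign is −
Point 3:
  φ: 14′ + 4.1″ = 14.06833′; 71 + 14.06833/60 = 71.2344722
  N ⇒ keep positive
  Lon: 90 + 48/60 + 43/3600 = 90.8119444
  hemisphere W, so the sign is −
Point 4:
  φ: 24 + 21/60 + 53/3600 = 24.3647222
  hemisphere S, so the sign is −
  λ: 14′ + 35.02″ = 14.58367′; 44 + 14.58367/60 = 44.2430611
  E → positive

1. -35.444043, -130.475055
2. 54.729933, -169.299682
3. 71.234472, -90.811944
4. -24.364722, 44.243061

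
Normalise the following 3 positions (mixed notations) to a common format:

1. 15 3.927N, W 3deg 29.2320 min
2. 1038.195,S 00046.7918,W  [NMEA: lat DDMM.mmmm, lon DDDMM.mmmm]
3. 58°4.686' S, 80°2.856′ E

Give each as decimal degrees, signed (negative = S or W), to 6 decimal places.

1. 15.065450, -3.487200
2. -10.636583, -0.779863
3. -58.078100, 80.047600

Point 1:
  Latitude: 15 + 3.927/60 = 15.0654500
  N ⇒ keep positive
  Lon: 29.232′ = 0.487200°; total 3.4872000
  hemisphere W, so the sign is −
Point 2:
  Lat: degrees = first 2 digits = 10, minutes = 38.195; 10 + 38.195/60 = 10.6365833
  S → negative
  Lon: split at 3 digits → 000° and 46.7918′; 0 + 46.7918/60 = 0.7798633
  W ⇒ negate
Point 3:
  Latitude: 58 + 4.686/60 = 58.0781000
  S ⇒ negate
  Longitude: 2.856′ = 0.047600°; total 80.0476000
  E ⇒ keep positive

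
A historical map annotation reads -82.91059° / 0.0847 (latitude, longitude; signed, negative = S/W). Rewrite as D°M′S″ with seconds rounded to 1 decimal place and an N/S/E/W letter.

Latitude is negative → S; |value| = 82.910590
Lat: whole degrees 82; 54.63540′ → 54′ and 38.124″
Lon: 0.084700° → 5.08200′; 0.08200 × 60 = 4.920″

82°54′38.1″ S, 0°05′4.9″ E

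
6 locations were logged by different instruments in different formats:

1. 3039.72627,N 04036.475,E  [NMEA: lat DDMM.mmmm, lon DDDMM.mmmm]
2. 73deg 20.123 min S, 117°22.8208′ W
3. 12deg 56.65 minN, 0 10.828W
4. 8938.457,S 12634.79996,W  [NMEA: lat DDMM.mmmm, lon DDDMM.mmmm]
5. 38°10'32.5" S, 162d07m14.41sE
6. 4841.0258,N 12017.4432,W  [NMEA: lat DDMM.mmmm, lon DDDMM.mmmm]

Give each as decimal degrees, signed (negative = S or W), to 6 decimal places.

1. 30.662105, 40.607917
2. -73.335383, -117.380347
3. 12.944167, -0.180467
4. -89.640950, -126.579999
5. -38.175694, 162.120669
6. 48.683763, -120.290720

Point 1:
  φ: degrees = first 2 digits = 30, minutes = 39.72627; 30 + 39.72627/60 = 30.6621045
  N → positive
  Lon: split at 3 digits → 040° and 36.475′; 40 + 36.475/60 = 40.6079167
  E ⇒ keep positive
Point 2:
  φ: 20.123′ = 0.335383°; total 73.3353833
  hemisphere S, so the sign is −
  λ: 22.8208′ = 0.380347°; total 117.3803467
  W ⇒ negate
Point 3:
  Latitude: 56.65′ = 0.944167°; total 12.9441667
  N → positive
  λ: 0 + 10.828/60 = 0.1804667
  W ⇒ negate
Point 4:
  φ: split at 2 digits → 89° and 38.457′; 89 + 38.457/60 = 89.6409500
  S ⇒ negate
  λ: split at 3 digits → 126° and 34.79996′; 126 + 34.79996/60 = 126.5799993
  hemisphere W, so the sign is −
Point 5:
  φ: 38 + 10/60 + 32.5/3600 = 38.1756944
  S ⇒ negate
  Lon: 7′ + 14.41″ = 7.24017′; 162 + 7.24017/60 = 162.1206694
  E → positive
Point 6:
  Lat: degrees = first 2 digits = 48, minutes = 41.0258; 48 + 41.0258/60 = 48.6837633
  N → positive
  Lon: split at 3 digits → 120° and 17.4432′; 120 + 17.4432/60 = 120.2907200
  hemisphere W, so the sign is −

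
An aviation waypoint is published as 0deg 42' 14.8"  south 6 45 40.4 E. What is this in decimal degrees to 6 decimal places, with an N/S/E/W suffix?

φ: 0 + 42/60 + 14.8/3600 = 0.7041111
Lon: 6 + 45/60 + 40.4/3600 = 6.7612222

0.704111° S, 6.761222° E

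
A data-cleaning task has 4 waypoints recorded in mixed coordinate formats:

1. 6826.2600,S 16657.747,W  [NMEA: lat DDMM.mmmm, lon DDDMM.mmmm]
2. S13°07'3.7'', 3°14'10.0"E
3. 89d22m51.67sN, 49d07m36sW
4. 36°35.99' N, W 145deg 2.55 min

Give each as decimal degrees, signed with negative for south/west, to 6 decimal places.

1. -68.437667, -166.962450
2. -13.117694, 3.236111
3. 89.381019, -49.126667
4. 36.599833, -145.042500

Point 1:
  φ: split at 2 digits → 68° and 26.26′; 68 + 26.26/60 = 68.4376667
  S ⇒ negate
  Lon: degrees = first 3 digits = 166, minutes = 57.747; 166 + 57.747/60 = 166.9624500
  W ⇒ negate
Point 2:
  Lat: 13° + 7/60 + 3.7/3600 = 13 + 0.116667 + 0.001028 = 13.1176944
  S → negative
  λ: 14′ + 10″ = 14.16667′; 3 + 14.16667/60 = 3.2361111
  E ⇒ keep positive
Point 3:
  φ: 22′ + 51.67″ = 22.86117′; 89 + 22.86117/60 = 89.3810194
  N → positive
  Longitude: 7′ + 36″ = 7.60000′; 49 + 7.60000/60 = 49.1266667
  W ⇒ negate
Point 4:
  φ: 36 + 35.99/60 = 36.5998333
  N → positive
  Lon: 145 + 2.55/60 = 145.0425000
  W → negative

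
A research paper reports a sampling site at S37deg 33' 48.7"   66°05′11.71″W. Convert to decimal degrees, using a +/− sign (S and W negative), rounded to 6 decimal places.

-37.563528, -66.086586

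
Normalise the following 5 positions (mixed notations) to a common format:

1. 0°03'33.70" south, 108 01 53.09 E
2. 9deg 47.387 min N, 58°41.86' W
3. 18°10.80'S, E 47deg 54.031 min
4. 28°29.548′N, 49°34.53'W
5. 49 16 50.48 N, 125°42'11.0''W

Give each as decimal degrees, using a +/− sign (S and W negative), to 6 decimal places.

1. -0.059361, 108.031414
2. 9.789783, -58.697667
3. -18.180000, 47.900517
4. 28.492467, -49.575500
5. 49.280689, -125.703056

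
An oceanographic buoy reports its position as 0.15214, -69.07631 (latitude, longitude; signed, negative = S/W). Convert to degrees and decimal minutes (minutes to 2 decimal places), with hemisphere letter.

0° 9.13′ N, 69° 4.58′ W

Latitude: minutes = (0.152140 − 0) × 60 = 9.1284
Longitude is negative → W; |value| = 69.076310
Lon: 69° + 0.076310 × 60 = 69° 4.5786′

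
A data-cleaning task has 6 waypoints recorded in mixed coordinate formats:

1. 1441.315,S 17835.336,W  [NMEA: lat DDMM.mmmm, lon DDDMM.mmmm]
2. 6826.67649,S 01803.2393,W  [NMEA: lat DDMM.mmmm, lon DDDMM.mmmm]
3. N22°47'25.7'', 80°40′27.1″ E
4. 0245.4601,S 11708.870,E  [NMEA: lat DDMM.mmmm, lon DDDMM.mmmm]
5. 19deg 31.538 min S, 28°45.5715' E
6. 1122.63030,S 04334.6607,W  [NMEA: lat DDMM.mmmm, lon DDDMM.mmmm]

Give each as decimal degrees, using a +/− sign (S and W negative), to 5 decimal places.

Point 1:
  φ: split at 2 digits → 14° and 41.315′; 14 + 41.315/60 = 14.688583
  hemisphere S, so the sign is −
  Longitude: degrees = first 3 digits = 178, minutes = 35.336; 178 + 35.336/60 = 178.588933
  W → negative
Point 2:
  Lat: degrees = first 2 digits = 68, minutes = 26.67649; 68 + 26.67649/60 = 68.444608
  hemisphere S, so the sign is −
  Longitude: split at 3 digits → 018° and 3.2393′; 18 + 3.2393/60 = 18.053988
  W ⇒ negate
Point 3:
  Latitude: 22 + 47/60 + 25.7/3600 = 22.790472
  N → positive
  λ: 80 + 40/60 + 27.1/3600 = 80.674194
  E ⇒ keep positive
Point 4:
  φ: split at 2 digits → 02° and 45.4601′; 2 + 45.4601/60 = 2.757668
  hemisphere S, so the sign is −
  Lon: degrees = first 3 digits = 117, minutes = 8.87; 117 + 8.87/60 = 117.147833
  E ⇒ keep positive
Point 5:
  φ: 19 + 31.538/60 = 19.525633
  hemisphere S, so the sign is −
  Lon: 28 + 45.5715/60 = 28.759525
  E → positive
Point 6:
  Lat: split at 2 digits → 11° and 22.6303′; 11 + 22.6303/60 = 11.377172
  S ⇒ negate
  λ: split at 3 digits → 043° and 34.6607′; 43 + 34.6607/60 = 43.577678
  W → negative

1. -14.68858, -178.58893
2. -68.44461, -18.05399
3. 22.79047, 80.67419
4. -2.75767, 117.14783
5. -19.52563, 28.75953
6. -11.37717, -43.57768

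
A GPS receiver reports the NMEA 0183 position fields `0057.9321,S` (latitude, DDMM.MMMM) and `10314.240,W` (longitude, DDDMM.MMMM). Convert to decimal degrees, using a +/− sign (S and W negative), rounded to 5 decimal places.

-0.96554, -103.23733

φ: degrees = first 2 digits = 0, minutes = 57.9321; 0 + 57.9321/60 = 0.965535
S → negative
Longitude: split at 3 digits → 103° and 14.24′; 103 + 14.24/60 = 103.237333
hemisphere W, so the sign is −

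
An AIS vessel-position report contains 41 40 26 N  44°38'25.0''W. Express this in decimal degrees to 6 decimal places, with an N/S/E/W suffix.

41.673889° N, 44.640278° W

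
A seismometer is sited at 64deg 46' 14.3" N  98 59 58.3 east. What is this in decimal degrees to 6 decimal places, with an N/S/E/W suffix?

64.770639° N, 98.999528° E

Lat: 64° + 46/60 + 14.3/3600 = 64 + 0.766667 + 0.003972 = 64.7706389
Lon: 59′ + 58.3″ = 59.97167′; 98 + 59.97167/60 = 98.9995278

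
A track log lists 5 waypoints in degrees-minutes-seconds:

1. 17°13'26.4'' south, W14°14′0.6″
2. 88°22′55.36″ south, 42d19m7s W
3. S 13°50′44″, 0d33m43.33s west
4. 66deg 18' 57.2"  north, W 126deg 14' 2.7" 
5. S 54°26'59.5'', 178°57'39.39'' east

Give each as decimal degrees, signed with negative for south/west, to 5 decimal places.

Point 1:
  Lat: 13′ + 26.4″ = 13.44000′; 17 + 13.44000/60 = 17.224000
  S ⇒ negate
  Longitude: 14′ + 0.6″ = 14.01000′; 14 + 14.01000/60 = 14.233500
  hemisphere W, so the sign is −
Point 2:
  Lat: 22′ + 55.36″ = 22.92267′; 88 + 22.92267/60 = 88.382044
  S → negative
  λ: 19′ + 7″ = 19.11667′; 42 + 19.11667/60 = 42.318611
  W → negative
Point 3:
  Lat: 13° + 50/60 + 44/3600 = 13 + 0.833333 + 0.012222 = 13.845556
  hemisphere S, so the sign is −
  λ: 0° + 33/60 + 43.33/3600 = 0 + 0.550000 + 0.012036 = 0.562036
  W ⇒ negate
Point 4:
  Lat: 66° + 18/60 + 57.2/3600 = 66 + 0.300000 + 0.015889 = 66.315889
  N → positive
  Lon: 126 + 14/60 + 2.7/3600 = 126.234083
  W ⇒ negate
Point 5:
  Lat: 54 + 26/60 + 59.5/3600 = 54.449861
  S → negative
  Lon: 178° + 57/60 + 39.39/3600 = 178 + 0.950000 + 0.010942 = 178.960942
  E → positive

1. -17.22400, -14.23350
2. -88.38204, -42.31861
3. -13.84556, -0.56204
4. 66.31589, -126.23408
5. -54.44986, 178.96094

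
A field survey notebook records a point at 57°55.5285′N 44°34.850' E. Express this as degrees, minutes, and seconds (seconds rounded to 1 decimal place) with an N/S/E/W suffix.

57°55′31.7″ N, 44°34′51.0″ E

Latitude: fractional minutes 0.52850 × 60 = 31.710″
Lon: fractional minutes 0.85000 × 60 = 51.000″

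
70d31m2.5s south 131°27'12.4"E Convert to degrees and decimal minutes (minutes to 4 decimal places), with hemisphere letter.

70° 31.0417′ S, 131° 27.2067′ E

Latitude: seconds/60 = 0.04167; minutes = 31 + 0.04167 = 31.041667
Longitude: 27 + 12.4/60 = 27.206667′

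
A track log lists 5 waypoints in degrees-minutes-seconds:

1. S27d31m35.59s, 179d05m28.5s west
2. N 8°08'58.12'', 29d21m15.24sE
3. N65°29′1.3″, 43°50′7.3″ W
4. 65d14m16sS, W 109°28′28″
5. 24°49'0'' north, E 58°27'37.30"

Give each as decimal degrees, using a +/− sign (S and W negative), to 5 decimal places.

Point 1:
  Latitude: 27 + 31/60 + 35.59/3600 = 27.526553
  S ⇒ negate
  Lon: 179 + 5/60 + 28.5/3600 = 179.091250
  W → negative
Point 2:
  φ: 8′ + 58.12″ = 8.96867′; 8 + 8.96867/60 = 8.149478
  N → positive
  Longitude: 21′ + 15.24″ = 21.25400′; 29 + 21.25400/60 = 29.354233
  E ⇒ keep positive
Point 3:
  Lat: 65° + 29/60 + 1.3/3600 = 65 + 0.483333 + 0.000361 = 65.483694
  N ⇒ keep positive
  Lon: 43 + 50/60 + 7.3/3600 = 43.835361
  W → negative
Point 4:
  Lat: 14′ + 16″ = 14.26667′; 65 + 14.26667/60 = 65.237778
  S → negative
  λ: 109 + 28/60 + 28/3600 = 109.474444
  W ⇒ negate
Point 5:
  Lat: 24° + 49/60 + 0/3600 = 24 + 0.816667 + 0.000000 = 24.816667
  N → positive
  Longitude: 58 + 27/60 + 37.3/3600 = 58.460361
  E → positive

1. -27.52655, -179.09125
2. 8.14948, 29.35423
3. 65.48369, -43.83536
4. -65.23778, -109.47444
5. 24.81667, 58.46036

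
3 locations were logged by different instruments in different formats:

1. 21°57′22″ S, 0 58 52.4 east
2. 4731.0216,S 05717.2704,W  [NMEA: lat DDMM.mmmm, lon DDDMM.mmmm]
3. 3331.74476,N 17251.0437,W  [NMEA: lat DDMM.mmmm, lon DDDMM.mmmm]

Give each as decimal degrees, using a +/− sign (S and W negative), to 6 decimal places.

1. -21.956111, 0.981222
2. -47.517027, -57.287840
3. 33.529079, -172.850728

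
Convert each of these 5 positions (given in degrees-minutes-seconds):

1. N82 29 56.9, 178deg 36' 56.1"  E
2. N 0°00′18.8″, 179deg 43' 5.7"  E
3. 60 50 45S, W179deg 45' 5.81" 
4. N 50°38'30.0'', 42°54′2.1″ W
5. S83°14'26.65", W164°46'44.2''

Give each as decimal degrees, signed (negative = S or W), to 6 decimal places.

1. 82.499139, 178.615583
2. 0.005222, 179.718250
3. -60.845833, -179.751614
4. 50.641667, -42.900583
5. -83.240736, -164.778944

Point 1:
  Latitude: 82° + 29/60 + 56.9/3600 = 82 + 0.483333 + 0.015806 = 82.4991389
  N ⇒ keep positive
  Lon: 36′ + 56.1″ = 36.93500′; 178 + 36.93500/60 = 178.6155833
  E ⇒ keep positive
Point 2:
  φ: 0 + 0/60 + 18.8/3600 = 0.0052222
  N ⇒ keep positive
  Longitude: 179 + 43/60 + 5.7/3600 = 179.7182500
  E ⇒ keep positive
Point 3:
  Lat: 50′ + 45″ = 50.75000′; 60 + 50.75000/60 = 60.8458333
  S → negative
  λ: 179 + 45/60 + 5.81/3600 = 179.7516139
  hemisphere W, so the sign is −
Point 4:
  Lat: 38′ + 30″ = 38.50000′; 50 + 38.50000/60 = 50.6416667
  N → positive
  Longitude: 42 + 54/60 + 2.1/3600 = 42.9005833
  W ⇒ negate
Point 5:
  Lat: 83° + 14/60 + 26.65/3600 = 83 + 0.233333 + 0.007403 = 83.2407361
  hemisphere S, so the sign is −
  Lon: 46′ + 44.2″ = 46.73667′; 164 + 46.73667/60 = 164.7789444
  W ⇒ negate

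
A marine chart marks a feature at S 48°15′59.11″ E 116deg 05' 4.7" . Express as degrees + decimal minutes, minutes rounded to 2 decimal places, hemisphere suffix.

Latitude: 15 + 59.11/60 = 15.9852′
Lon: seconds/60 = 0.07833; minutes = 5 + 0.07833 = 5.0783

48° 15.99′ S, 116° 5.08′ E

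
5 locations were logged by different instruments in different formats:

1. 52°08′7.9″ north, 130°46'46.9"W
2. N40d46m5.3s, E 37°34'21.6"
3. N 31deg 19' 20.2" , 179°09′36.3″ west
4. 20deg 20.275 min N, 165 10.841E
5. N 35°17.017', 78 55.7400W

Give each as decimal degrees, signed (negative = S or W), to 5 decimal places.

Point 1:
  Lat: 8′ + 7.9″ = 8.13167′; 52 + 8.13167/60 = 52.135528
  N ⇒ keep positive
  Lon: 130 + 46/60 + 46.9/3600 = 130.779694
  W ⇒ negate
Point 2:
  Lat: 46′ + 5.3″ = 46.08833′; 40 + 46.08833/60 = 40.768139
  N → positive
  Longitude: 37° + 34/60 + 21.6/3600 = 37 + 0.566667 + 0.006000 = 37.572667
  E ⇒ keep positive
Point 3:
  Lat: 19′ + 20.2″ = 19.33667′; 31 + 19.33667/60 = 31.322278
  N → positive
  Longitude: 179° + 9/60 + 36.3/3600 = 179 + 0.150000 + 0.010083 = 179.160083
  W → negative
Point 4:
  Lat: 20 + 20.275/60 = 20.337917
  N ⇒ keep positive
  λ: 165 + 10.841/60 = 165.180683
  E → positive
Point 5:
  Latitude: 35 + 17.017/60 = 35.283617
  N → positive
  λ: 78 + 55.74/60 = 78.929000
  W → negative

1. 52.13553, -130.77969
2. 40.76814, 37.57267
3. 31.32228, -179.16008
4. 20.33792, 165.18068
5. 35.28362, -78.92900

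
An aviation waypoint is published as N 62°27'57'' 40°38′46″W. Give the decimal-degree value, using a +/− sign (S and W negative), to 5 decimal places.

62.46583, -40.64611

Latitude: 62° + 27/60 + 57/3600 = 62 + 0.450000 + 0.015833 = 62.465833
N → positive
Lon: 38′ + 46″ = 38.76667′; 40 + 38.76667/60 = 40.646111
W → negative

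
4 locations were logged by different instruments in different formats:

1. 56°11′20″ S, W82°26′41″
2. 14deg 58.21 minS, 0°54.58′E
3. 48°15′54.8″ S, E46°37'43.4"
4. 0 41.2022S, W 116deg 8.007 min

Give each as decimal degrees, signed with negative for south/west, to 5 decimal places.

1. -56.18889, -82.44472
2. -14.97017, 0.90967
3. -48.26522, 46.62872
4. -0.68670, -116.13345

Point 1:
  Lat: 11′ + 20″ = 11.33333′; 56 + 11.33333/60 = 56.188889
  S ⇒ negate
  Longitude: 82 + 26/60 + 41/3600 = 82.444722
  hemisphere W, so the sign is −
Point 2:
  Lat: 58.21′ = 0.970167°; total 14.970167
  S → negative
  Longitude: 54.58′ = 0.909667°; total 0.909667
  E ⇒ keep positive
Point 3:
  Latitude: 48° + 15/60 + 54.8/3600 = 48 + 0.250000 + 0.015222 = 48.265222
  hemisphere S, so the sign is −
  Lon: 37′ + 43.4″ = 37.72333′; 46 + 37.72333/60 = 46.628722
  E → positive
Point 4:
  φ: 41.2022′ = 0.686703°; total 0.686703
  S ⇒ negate
  Longitude: 8.007′ = 0.133450°; total 116.133450
  W ⇒ negate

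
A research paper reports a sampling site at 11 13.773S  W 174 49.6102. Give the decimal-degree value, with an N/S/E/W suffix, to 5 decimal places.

11.22955° S, 174.82684° W

φ: 13.773′ = 0.229550°; total 11.229550
λ: 49.6102′ = 0.826837°; total 174.826837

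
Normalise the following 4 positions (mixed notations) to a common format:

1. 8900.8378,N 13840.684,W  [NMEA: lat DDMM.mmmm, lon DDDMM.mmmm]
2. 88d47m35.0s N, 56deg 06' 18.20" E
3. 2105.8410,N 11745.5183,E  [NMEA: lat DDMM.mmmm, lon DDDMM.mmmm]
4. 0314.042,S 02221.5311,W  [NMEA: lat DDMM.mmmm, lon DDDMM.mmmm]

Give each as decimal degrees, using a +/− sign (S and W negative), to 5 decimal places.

1. 89.01396, -138.67807
2. 88.79306, 56.10506
3. 21.09735, 117.75864
4. -3.23403, -22.35885

Point 1:
  Latitude: split at 2 digits → 89° and 0.8378′; 89 + 0.8378/60 = 89.013963
  N ⇒ keep positive
  Lon: split at 3 digits → 138° and 40.684′; 138 + 40.684/60 = 138.678067
  hemisphere W, so the sign is −
Point 2:
  Lat: 88 + 47/60 + 35/3600 = 88.793056
  N → positive
  Lon: 56 + 6/60 + 18.2/3600 = 56.105056
  E ⇒ keep positive
Point 3:
  φ: degrees = first 2 digits = 21, minutes = 5.841; 21 + 5.841/60 = 21.097350
  N → positive
  Lon: split at 3 digits → 117° and 45.5183′; 117 + 45.5183/60 = 117.758638
  E ⇒ keep positive
Point 4:
  Lat: degrees = first 2 digits = 3, minutes = 14.042; 3 + 14.042/60 = 3.234033
  S → negative
  Longitude: degrees = first 3 digits = 22, minutes = 21.5311; 22 + 21.5311/60 = 22.358852
  W → negative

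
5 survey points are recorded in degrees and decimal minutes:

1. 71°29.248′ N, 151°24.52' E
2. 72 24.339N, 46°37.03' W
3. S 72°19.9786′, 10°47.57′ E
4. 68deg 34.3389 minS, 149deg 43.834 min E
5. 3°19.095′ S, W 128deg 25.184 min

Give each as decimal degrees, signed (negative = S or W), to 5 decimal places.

1. 71.48747, 151.40867
2. 72.40565, -46.61717
3. -72.33298, 10.79283
4. -68.57232, 149.73057
5. -3.31825, -128.41973

Point 1:
  Latitude: 29.248′ = 0.487467°; total 71.487467
  N ⇒ keep positive
  Longitude: 151 + 24.52/60 = 151.408667
  E ⇒ keep positive
Point 2:
  Latitude: 72 + 24.339/60 = 72.405650
  N ⇒ keep positive
  λ: 46 + 37.03/60 = 46.617167
  W → negative
Point 3:
  φ: 19.9786′ = 0.332977°; total 72.332977
  S ⇒ negate
  Longitude: 10 + 47.57/60 = 10.792833
  E → positive
Point 4:
  Latitude: 34.3389′ = 0.572315°; total 68.572315
  S → negative
  Lon: 43.834′ = 0.730567°; total 149.730567
  E → positive
Point 5:
  Lat: 19.095′ = 0.318250°; total 3.318250
  S → negative
  Lon: 128 + 25.184/60 = 128.419733
  hemisphere W, so the sign is −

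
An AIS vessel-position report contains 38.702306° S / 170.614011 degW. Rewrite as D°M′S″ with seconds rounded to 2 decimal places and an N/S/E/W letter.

Lat: 0.702306° → 42.13836′; 0.13836 × 60 = 8.3016″
λ: 0.614011 × 60 = 36.84066′ → 36′, remainder × 60 = 50.4396″

38°42′8.30″ S, 170°36′50.44″ W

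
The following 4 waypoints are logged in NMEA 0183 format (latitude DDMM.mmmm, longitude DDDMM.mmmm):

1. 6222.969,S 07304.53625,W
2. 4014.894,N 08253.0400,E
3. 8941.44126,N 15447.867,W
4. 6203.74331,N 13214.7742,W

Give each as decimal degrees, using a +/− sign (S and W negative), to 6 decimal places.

1. -62.382817, -73.075604
2. 40.248233, 82.884000
3. 89.690688, -154.797783
4. 62.062389, -132.246237

Point 1:
  Lat: split at 2 digits → 62° and 22.969′; 62 + 22.969/60 = 62.3828167
  hemisphere S, so the sign is −
  λ: degrees = first 3 digits = 73, minutes = 4.53625; 73 + 4.53625/60 = 73.0756042
  W ⇒ negate
Point 2:
  Lat: split at 2 digits → 40° and 14.894′; 40 + 14.894/60 = 40.2482333
  N → positive
  Longitude: split at 3 digits → 082° and 53.04′; 82 + 53.04/60 = 82.8840000
  E ⇒ keep positive
Point 3:
  φ: degrees = first 2 digits = 89, minutes = 41.44126; 89 + 41.44126/60 = 89.6906877
  N → positive
  Lon: split at 3 digits → 154° and 47.867′; 154 + 47.867/60 = 154.7977833
  hemisphere W, so the sign is −
Point 4:
  Lat: split at 2 digits → 62° and 3.74331′; 62 + 3.74331/60 = 62.0623885
  N → positive
  Lon: split at 3 digits → 132° and 14.7742′; 132 + 14.7742/60 = 132.2462367
  W ⇒ negate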